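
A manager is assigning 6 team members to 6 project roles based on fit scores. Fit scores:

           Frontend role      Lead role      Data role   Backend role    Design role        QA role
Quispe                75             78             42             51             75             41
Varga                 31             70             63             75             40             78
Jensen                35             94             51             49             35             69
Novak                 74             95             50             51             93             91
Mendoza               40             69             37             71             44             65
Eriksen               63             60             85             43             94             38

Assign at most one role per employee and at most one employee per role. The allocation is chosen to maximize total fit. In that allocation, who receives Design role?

Novak receives Design role.

Optimal: Quispe→Frontend role (75 pts), Varga→QA role (78 pts), Jensen→Lead role (94 pts), Novak→Design role (93 pts), Mendoza→Backend role (71 pts), Eriksen→Data role (85 pts) — total 75+78+94+93+71+85 = 496 pts.
Row-greedy (each employee in turn takes its best remaining role) gives 434 pts, worse by 62.
No other one-to-one assignment exceeds 496 pts.
Novak's own top role is Lead role (95 pts), but forcing Novak→Lead role and reassigning the rest optimally gives only 467 pts — worse by 29.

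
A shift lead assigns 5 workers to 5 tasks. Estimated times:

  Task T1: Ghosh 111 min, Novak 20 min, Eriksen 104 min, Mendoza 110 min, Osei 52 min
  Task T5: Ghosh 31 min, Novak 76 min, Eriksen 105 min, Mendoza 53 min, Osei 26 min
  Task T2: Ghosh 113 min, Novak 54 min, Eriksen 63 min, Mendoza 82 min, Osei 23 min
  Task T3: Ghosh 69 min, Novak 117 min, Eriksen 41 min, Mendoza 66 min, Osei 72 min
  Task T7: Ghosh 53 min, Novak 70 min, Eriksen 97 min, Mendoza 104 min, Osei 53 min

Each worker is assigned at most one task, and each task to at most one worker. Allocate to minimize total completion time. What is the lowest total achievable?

Min total: 190 min

Optimal: Ghosh→Task T7 (53 min), Novak→Task T1 (20 min), Eriksen→Task T3 (41 min), Mendoza→Task T5 (53 min), Osei→Task T2 (23 min) — total 53+20+41+53+23 = 190 min.
Row-greedy (each worker in turn takes its cheapest remaining task) gives 227 min, worse by 37.
Next-best assignment: Ghosh→Task T5, Novak→Task T1, Eriksen→Task T3, Mendoza→Task T7, Osei→Task T2 = 219 min.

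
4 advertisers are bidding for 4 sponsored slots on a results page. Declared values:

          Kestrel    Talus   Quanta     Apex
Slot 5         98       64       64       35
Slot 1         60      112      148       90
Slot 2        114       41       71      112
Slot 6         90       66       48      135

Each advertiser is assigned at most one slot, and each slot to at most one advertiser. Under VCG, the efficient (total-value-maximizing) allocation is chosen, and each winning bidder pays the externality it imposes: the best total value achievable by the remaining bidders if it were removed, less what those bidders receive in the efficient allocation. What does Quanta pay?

Quanta pays $48.

Efficient allocation: Kestrel→Slot 2 ($114), Talus→Slot 5 ($64), Quanta→Slot 1 ($148), Apex→Slot 6 ($135); total welfare W = $461.
Quanta receives Slot 1 at value $148, so the others get W − 148 = $313.
Without Quanta: best allocation of the remaining 3 bidders over all 4 slots is Kestrel→Slot 2 ($114), Talus→Slot 1 ($112), Apex→Slot 6 ($135), total $361.
VCG payment = (others' best without Quanta) − (others' welfare with Quanta) = 361 − 313 = $48.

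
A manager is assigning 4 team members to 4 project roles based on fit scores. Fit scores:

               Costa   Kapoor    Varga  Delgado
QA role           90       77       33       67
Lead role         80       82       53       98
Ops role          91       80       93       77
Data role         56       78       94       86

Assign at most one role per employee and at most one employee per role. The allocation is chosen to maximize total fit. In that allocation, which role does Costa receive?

Costa receives QA role.

Optimal: Costa→QA role (90 pts), Kapoor→Ops role (80 pts), Varga→Data role (94 pts), Delgado→Lead role (98 pts) — total 90+80+94+98 = 362 pts.
Costa's own top role is Ops role (91 pts), but forcing Costa→Ops role and reassigning the rest optimally gives only 360 pts — worse by 2.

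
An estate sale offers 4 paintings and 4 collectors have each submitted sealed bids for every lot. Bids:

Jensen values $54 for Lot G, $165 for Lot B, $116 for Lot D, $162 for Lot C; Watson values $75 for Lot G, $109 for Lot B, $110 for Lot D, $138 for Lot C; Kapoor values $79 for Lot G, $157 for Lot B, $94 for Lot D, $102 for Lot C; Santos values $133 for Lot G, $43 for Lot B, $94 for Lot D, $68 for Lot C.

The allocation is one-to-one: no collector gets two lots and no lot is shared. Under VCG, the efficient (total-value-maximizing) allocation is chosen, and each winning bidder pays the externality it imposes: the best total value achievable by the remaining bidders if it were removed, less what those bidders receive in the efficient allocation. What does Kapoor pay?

Kapoor pays $31.

Efficient allocation: Jensen→Lot C ($162), Watson→Lot D ($110), Kapoor→Lot B ($157), Santos→Lot G ($133); total welfare W = $562.
Kapoor receives Lot B at value $157, so the others get W − 157 = $405.
Without Kapoor: best allocation of the remaining 3 bidders over all 4 lots is Jensen→Lot B ($165), Watson→Lot C ($138), Santos→Lot G ($133), total $436.
VCG payment = (others' best without Kapoor) − (others' welfare with Kapoor) = 436 − 405 = $31.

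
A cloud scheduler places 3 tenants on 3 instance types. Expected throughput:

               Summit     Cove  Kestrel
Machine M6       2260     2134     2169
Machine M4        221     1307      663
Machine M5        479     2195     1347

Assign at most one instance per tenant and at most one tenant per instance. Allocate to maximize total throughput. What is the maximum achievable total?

Max total: 5118 ops/s

This is the linear assignment problem.
Optimal: Summit→Machine M6 (2260 ops/s), Cove→Machine M5 (2195 ops/s), Kestrel→Machine M4 (663 ops/s) — total 2260+2195+663 = 5118 ops/s.
Column-greedy (each instance in turn goes to its best remaining tenant) gives 4914 ops/s, worse by 204.
No other one-to-one assignment exceeds 5118 ops/s.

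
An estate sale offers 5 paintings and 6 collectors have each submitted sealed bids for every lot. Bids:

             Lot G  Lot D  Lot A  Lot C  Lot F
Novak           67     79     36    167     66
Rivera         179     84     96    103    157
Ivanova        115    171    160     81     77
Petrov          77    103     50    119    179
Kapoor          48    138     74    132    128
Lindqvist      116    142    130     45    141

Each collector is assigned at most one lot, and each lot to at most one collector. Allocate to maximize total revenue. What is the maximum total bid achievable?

Max total: $827

This is the linear assignment problem.
Optimal: Rivera→Lot G ($179), Lindqvist→Lot D ($142), Ivanova→Lot A ($160), Novak→Lot C ($167), Petrov→Lot F ($179) — total 179+142+160+167+179 = $827.
Next-best assignment: Rivera→Lot G, Ivanova→Lot D, Lindqvist→Lot A, Novak→Lot C, Petrov→Lot F = $826.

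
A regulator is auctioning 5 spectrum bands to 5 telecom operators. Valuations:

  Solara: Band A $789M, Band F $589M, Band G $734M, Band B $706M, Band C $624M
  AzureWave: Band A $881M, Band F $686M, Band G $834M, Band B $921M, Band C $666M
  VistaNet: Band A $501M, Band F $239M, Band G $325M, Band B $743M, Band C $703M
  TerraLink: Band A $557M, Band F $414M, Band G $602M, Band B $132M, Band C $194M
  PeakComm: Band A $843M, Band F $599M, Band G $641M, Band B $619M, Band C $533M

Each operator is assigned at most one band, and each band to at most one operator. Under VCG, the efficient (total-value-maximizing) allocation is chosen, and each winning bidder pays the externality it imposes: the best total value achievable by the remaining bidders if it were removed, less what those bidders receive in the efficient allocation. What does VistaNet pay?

VistaNet pays $35M.

Efficient allocation: Solara→Band F ($589M), AzureWave→Band B ($921M), VistaNet→Band C ($703M), TerraLink→Band G ($602M), PeakComm→Band A ($843M); total welfare W = $3658M.
VistaNet receives Band C at value $703M, so the others get W − 703 = $2955M.
Without VistaNet: best allocation of the remaining 4 bidders over all 5 bands is Solara→Band C ($624M), AzureWave→Band B ($921M), TerraLink→Band G ($602M), PeakComm→Band A ($843M), total $2990M.
VCG payment = (others' best without VistaNet) − (others' welfare with VistaNet) = 2990 − 2955 = $35M.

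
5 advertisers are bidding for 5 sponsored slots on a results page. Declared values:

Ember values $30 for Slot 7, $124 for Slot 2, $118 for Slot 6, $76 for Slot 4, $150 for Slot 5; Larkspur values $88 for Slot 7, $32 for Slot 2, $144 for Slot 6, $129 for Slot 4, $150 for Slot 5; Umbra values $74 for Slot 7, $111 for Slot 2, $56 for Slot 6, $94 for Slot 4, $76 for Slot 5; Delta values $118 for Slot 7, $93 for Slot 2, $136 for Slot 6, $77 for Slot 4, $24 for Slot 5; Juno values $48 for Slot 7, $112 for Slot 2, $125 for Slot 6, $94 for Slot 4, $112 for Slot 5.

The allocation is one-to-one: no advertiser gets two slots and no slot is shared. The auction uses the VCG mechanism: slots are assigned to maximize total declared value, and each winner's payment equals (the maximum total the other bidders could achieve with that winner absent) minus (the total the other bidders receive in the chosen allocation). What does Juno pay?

Efficient allocation: Ember→Slot 5 ($150), Larkspur→Slot 4 ($129), Umbra→Slot 2 ($111), Delta→Slot 7 ($118), Juno→Slot 6 ($125); total welfare W = $633.
Juno receives Slot 6 at value $125, so the others get W − 125 = $508.
Without Juno: best allocation of the remaining 4 bidders over all 5 slots is Ember→Slot 5 ($150), Larkspur→Slot 4 ($129), Umbra→Slot 2 ($111), Delta→Slot 6 ($136), total $526.
VCG payment = (others' best without Juno) − (others' welfare with Juno) = 526 − 508 = $18.

Juno pays $18.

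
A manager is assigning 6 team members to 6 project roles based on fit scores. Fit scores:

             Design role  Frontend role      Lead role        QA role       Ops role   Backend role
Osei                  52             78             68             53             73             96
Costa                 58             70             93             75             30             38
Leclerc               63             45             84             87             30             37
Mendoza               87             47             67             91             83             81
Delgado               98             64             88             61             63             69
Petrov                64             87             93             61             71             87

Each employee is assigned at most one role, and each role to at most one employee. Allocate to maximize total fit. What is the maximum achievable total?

Optimal: Osei→Backend role (96 pts), Costa→Lead role (93 pts), Leclerc→QA role (87 pts), Mendoza→Ops role (83 pts), Delgado→Design role (98 pts), Petrov→Frontend role (87 pts) — total 96+93+87+83+98+87 = 544 pts.
Max-entry greedy (repeatedly take the single best remaining cell) gives 495 pts, worse by 49.
Next-best assignment: Osei→Backend role, Costa→Frontend role, Leclerc→QA role, Mendoza→Ops role, Delgado→Design role, Petrov→Lead role = 527 pts.

Maximum total: 544 pts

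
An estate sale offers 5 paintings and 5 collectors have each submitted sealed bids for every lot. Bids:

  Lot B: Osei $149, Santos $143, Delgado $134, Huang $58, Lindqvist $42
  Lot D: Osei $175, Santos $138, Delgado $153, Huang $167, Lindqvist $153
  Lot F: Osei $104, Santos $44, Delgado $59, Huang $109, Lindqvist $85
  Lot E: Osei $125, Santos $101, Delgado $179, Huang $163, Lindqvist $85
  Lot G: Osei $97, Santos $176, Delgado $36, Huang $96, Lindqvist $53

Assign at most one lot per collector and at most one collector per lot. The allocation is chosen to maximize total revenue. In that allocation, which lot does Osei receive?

Optimal: Osei→Lot B ($149), Santos→Lot G ($176), Delgado→Lot E ($179), Huang→Lot F ($109), Lindqvist→Lot D ($153) — total 149+176+179+109+153 = $766.
Row-greedy (each collector in turn takes its best remaining lot) gives $681, worse by 85.
Osei's own top lot is Lot D ($175), but forcing Osei→Lot D and reassigning the rest optimally gives only $733 — worse by 33.

Osei receives Lot B.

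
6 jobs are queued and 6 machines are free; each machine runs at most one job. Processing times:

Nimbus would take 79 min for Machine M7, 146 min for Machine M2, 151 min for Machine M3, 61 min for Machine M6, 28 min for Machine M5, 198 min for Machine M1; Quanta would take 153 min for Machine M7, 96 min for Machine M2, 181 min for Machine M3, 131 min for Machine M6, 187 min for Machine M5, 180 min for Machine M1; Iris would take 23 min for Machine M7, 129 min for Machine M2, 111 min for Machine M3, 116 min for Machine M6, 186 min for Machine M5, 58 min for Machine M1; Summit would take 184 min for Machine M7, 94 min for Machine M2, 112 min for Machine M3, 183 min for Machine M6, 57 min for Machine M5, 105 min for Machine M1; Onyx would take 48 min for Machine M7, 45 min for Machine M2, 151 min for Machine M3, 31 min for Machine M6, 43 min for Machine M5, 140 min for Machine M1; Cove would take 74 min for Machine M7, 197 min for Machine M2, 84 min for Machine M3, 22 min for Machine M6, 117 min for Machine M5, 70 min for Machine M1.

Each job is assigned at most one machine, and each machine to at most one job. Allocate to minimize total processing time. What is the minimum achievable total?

Minimum total: 360 min

Optimal: Nimbus→Machine M5 (28 min), Quanta→Machine M2 (96 min), Iris→Machine M7 (23 min), Summit→Machine M3 (112 min), Onyx→Machine M6 (31 min), Cove→Machine M1 (70 min) — total 28+96+23+112+31+70 = 360 min.
Min-entry greedy (repeatedly take the single cheapest remaining cell) gives 404 min, worse by 44.
Swapping Summit↔Onyx (Summit→Machine M6 183 min, Onyx→Machine M3 151 min) adds 191.
Every other assignment is strictly worse.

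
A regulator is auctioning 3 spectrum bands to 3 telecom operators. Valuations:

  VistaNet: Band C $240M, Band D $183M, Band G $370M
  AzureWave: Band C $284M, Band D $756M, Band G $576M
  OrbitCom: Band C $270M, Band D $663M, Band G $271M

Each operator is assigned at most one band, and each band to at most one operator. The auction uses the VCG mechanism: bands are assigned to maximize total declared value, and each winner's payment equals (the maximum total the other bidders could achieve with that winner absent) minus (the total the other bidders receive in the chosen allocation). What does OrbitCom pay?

OrbitCom pays $310M.

Efficient allocation: VistaNet→Band C ($240M), AzureWave→Band G ($576M), OrbitCom→Band D ($663M); total welfare W = $1479M.
OrbitCom receives Band D at value $663M, so the others get W − 663 = $816M.
Without OrbitCom: best allocation of the remaining 2 bidders over all 3 bands is VistaNet→Band G ($370M), AzureWave→Band D ($756M), total $1126M.
VCG payment = (others' best without OrbitCom) − (others' welfare with OrbitCom) = 1126 − 816 = $310M.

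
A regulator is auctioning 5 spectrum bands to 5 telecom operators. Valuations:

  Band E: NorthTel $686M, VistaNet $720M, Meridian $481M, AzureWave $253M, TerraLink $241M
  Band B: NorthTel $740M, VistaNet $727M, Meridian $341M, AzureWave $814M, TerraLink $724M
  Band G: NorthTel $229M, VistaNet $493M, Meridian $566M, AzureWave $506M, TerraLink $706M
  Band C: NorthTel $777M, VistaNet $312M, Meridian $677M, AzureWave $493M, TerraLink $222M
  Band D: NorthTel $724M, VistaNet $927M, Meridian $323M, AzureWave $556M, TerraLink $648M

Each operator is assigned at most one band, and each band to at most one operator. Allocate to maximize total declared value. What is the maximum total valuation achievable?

This is the linear assignment problem.
Optimal: NorthTel→Band E ($686M), VistaNet→Band D ($927M), Meridian→Band C ($677M), AzureWave→Band B ($814M), TerraLink→Band G ($706M) — total 686+927+677+814+706 = $3810M.
Next-best assignment: NorthTel→Band C, VistaNet→Band D, Meridian→Band E, AzureWave→Band B, TerraLink→Band G = $3705M.
Swapping VistaNet↔NorthTel (VistaNet→Band E $720M, NorthTel→Band D $724M) loses 169.

Maximum total: $3810M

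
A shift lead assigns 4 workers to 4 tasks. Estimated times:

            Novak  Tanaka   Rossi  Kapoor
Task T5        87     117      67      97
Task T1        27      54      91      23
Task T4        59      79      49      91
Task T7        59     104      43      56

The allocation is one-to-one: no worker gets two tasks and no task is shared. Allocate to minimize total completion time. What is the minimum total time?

This is a one-to-one assignment (minimum-cost bipartite matching).
Optimal: Novak→Task T7 (59 min), Tanaka→Task T4 (79 min), Rossi→Task T5 (67 min), Kapoor→Task T1 (23 min) — total 59+79+67+23 = 228 min.
Row-greedy (each worker in turn takes its cheapest remaining task) gives 246 min, worse by 18.

Minimum total: 228 min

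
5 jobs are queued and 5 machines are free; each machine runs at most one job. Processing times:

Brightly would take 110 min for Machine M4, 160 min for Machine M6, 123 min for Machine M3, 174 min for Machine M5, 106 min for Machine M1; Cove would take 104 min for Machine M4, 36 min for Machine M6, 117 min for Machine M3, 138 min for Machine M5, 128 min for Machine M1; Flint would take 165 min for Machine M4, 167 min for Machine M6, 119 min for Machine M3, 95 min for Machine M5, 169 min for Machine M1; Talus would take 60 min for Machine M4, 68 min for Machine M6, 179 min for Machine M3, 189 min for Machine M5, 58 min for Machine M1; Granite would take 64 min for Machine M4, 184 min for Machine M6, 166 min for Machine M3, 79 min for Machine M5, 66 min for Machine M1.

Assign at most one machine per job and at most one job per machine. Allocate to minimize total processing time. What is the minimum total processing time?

This is the linear assignment problem.
Optimal: Brightly→Machine M3 (123 min), Cove→Machine M6 (36 min), Flint→Machine M5 (95 min), Talus→Machine M1 (58 min), Granite→Machine M4 (64 min) — total 123+36+95+58+64 = 376 min.
Row-greedy (each job in turn takes its cheapest remaining machine) gives 463 min, worse by 87.
Swapping Flint↔Brightly (Flint→Machine M3 119 min, Brightly→Machine M5 174 min) adds 75.

Minimum total: 376 min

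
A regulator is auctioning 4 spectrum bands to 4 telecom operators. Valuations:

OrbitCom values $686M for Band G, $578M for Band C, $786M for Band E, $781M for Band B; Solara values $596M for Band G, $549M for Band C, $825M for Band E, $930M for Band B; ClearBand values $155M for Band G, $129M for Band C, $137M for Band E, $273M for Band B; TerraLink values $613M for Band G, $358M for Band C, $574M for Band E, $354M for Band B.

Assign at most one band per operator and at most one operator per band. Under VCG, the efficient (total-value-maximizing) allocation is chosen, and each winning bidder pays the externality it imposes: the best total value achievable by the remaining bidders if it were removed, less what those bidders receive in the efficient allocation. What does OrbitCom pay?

OrbitCom pays $39M.

Efficient allocation: OrbitCom→Band E ($786M), Solara→Band B ($930M), ClearBand→Band C ($129M), TerraLink→Band G ($613M); total welfare W = $2458M.
OrbitCom receives Band E at value $786M, so the others get W − 786 = $1672M.
Without OrbitCom: best allocation of the remaining 3 bidders over all 4 bands is Solara→Band E ($825M), ClearBand→Band B ($273M), TerraLink→Band G ($613M), total $1711M.
VCG payment = (others' best without OrbitCom) − (others' welfare with OrbitCom) = 1711 − 1672 = $39M.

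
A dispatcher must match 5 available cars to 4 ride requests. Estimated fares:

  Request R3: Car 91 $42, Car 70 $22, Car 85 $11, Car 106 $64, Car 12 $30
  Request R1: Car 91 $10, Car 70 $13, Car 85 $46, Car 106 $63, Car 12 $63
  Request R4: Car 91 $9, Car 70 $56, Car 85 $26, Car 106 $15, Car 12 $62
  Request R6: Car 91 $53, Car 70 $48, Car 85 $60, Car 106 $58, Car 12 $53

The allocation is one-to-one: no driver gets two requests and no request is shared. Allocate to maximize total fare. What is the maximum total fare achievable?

Maximum total: $243

This is a one-to-one assignment (maximum-weight bipartite matching).
Optimal: Car 106→Request R3 ($64), Car 12→Request R1 ($63), Car 70→Request R4 ($56), Car 85→Request R6 ($60) — total 64+63+56+60 = $243.
Row-greedy (each driver in turn takes its best remaining request) gives $219, worse by 24.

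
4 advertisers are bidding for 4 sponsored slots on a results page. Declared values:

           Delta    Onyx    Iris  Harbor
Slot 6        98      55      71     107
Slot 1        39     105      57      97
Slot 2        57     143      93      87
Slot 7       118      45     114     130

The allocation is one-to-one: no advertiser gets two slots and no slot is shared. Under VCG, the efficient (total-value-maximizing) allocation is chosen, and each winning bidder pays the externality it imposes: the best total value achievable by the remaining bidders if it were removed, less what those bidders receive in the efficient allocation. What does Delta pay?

Delta pays $10.

Efficient allocation: Delta→Slot 6 ($98), Onyx→Slot 2 ($143), Iris→Slot 7 ($114), Harbor→Slot 1 ($97); total welfare W = $452.
Delta receives Slot 6 at value $98, so the others get W − 98 = $354.
Without Delta: best allocation of the remaining 3 bidders over all 4 slots is Onyx→Slot 2 ($143), Iris→Slot 7 ($114), Harbor→Slot 6 ($107), total $364.
VCG payment = (others' best without Delta) − (others' welfare with Delta) = 364 − 354 = $10.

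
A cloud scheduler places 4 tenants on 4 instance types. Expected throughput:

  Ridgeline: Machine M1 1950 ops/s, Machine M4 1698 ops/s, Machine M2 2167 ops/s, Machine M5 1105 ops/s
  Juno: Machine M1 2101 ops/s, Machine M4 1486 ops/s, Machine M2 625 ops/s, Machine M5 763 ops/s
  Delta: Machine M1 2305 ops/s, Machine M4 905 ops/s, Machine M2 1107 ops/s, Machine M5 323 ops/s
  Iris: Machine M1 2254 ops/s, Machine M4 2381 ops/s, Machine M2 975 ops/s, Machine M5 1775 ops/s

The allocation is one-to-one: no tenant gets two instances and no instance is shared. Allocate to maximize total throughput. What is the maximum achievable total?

Maximum total: 7733 ops/s

This is the linear assignment problem.
Optimal: Ridgeline→Machine M2 (2167 ops/s), Juno→Machine M4 (1486 ops/s), Delta→Machine M1 (2305 ops/s), Iris→Machine M5 (1775 ops/s) — total 2167+1486+2305+1775 = 7733 ops/s.
Swapping Ridgeline↔Delta (Ridgeline→Machine M1 1950 ops/s, Delta→Machine M2 1107 ops/s) loses 1415.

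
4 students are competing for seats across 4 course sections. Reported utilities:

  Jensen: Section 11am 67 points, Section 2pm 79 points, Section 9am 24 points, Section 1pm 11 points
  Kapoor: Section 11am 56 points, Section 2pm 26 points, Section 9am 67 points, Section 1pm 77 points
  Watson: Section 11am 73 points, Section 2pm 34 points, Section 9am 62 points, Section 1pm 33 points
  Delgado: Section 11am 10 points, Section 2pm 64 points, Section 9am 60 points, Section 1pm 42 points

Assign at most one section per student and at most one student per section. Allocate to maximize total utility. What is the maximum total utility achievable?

Optimal: Jensen→Section 2pm (79 points), Kapoor→Section 1pm (77 points), Watson→Section 11am (73 points), Delgado→Section 9am (60 points) — total 79+77+73+60 = 289 points.
Column-greedy (each section in turn goes to its best remaining student) gives 261 points, worse by 28.
Next-best assignment: Jensen→Section 11am, Kapoor→Section 1pm, Watson→Section 9am, Delgado→Section 2pm = 270 points.
Swapping Kapoor↔Delgado (Kapoor→Section 9am 67 points, Delgado→Section 1pm 42 points) loses 28.

Max total: 289 points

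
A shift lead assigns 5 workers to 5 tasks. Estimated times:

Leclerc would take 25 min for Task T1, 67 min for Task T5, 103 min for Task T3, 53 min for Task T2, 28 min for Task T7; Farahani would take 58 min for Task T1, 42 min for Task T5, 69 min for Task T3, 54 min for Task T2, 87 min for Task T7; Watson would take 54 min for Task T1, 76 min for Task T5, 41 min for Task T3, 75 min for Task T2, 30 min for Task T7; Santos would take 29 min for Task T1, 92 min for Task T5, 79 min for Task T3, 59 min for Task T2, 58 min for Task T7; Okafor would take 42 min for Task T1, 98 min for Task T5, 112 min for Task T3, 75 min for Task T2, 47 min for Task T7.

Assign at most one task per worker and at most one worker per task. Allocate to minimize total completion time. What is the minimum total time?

Minimum total: 212 min

Optimal: Leclerc→Task T2 (53 min), Farahani→Task T5 (42 min), Watson→Task T3 (41 min), Santos→Task T1 (29 min), Okafor→Task T7 (47 min) — total 53+42+41+29+47 = 212 min.
Min-entry greedy (repeatedly take the single cheapest remaining cell) gives 268 min, worse by 56.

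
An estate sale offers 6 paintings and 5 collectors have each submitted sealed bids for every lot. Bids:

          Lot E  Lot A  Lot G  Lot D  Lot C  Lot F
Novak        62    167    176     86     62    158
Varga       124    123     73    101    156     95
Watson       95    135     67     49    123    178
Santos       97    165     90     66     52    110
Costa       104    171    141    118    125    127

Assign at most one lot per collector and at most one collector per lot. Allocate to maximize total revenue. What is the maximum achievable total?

Optimal: Novak→Lot G ($176), Varga→Lot C ($156), Watson→Lot F ($178), Santos→Lot A ($165), Costa→Lot D ($118) — total 176+156+178+165+118 = $793.
Column-greedy (each lot in turn goes to its best remaining collector) gives $660, worse by 133.
Next-best assignment: Novak→Lot G, Varga→Lot C, Watson→Lot F, Santos→Lot A, Costa→Lot E = $779.
No other one-to-one assignment exceeds $793.

Max total: $793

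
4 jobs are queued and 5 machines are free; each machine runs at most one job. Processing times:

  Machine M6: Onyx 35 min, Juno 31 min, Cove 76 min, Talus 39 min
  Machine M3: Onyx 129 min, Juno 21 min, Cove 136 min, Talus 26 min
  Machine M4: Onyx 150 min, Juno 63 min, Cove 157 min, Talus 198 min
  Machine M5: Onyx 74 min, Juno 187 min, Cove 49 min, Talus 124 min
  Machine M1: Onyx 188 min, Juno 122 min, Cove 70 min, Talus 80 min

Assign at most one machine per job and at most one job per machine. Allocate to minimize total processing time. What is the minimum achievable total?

Optimal: Onyx→Machine M6 (35 min), Juno→Machine M4 (63 min), Cove→Machine M5 (49 min), Talus→Machine M3 (26 min) — total 35+63+49+26 = 173 min.
Min-entry greedy (repeatedly take the single cheapest remaining cell) gives 185 min, worse by 12.
Next-best assignment: Onyx→Machine M6, Juno→Machine M3, Cove→Machine M5, Talus→Machine M1 = 185 min.

Min total: 173 min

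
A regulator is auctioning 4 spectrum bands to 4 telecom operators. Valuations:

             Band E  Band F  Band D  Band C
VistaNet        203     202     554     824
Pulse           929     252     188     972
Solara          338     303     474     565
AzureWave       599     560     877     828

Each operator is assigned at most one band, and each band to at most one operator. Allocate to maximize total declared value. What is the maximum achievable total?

Max total: $2933M

Optimal: VistaNet→Band C ($824M), Pulse→Band E ($929M), Solara→Band F ($303M), AzureWave→Band D ($877M) — total 824+929+303+877 = $2933M.
Column-greedy (each band in turn goes to its best remaining operator) gives $2608M, worse by 325.
Checked against all permutations: $2933M is optimal.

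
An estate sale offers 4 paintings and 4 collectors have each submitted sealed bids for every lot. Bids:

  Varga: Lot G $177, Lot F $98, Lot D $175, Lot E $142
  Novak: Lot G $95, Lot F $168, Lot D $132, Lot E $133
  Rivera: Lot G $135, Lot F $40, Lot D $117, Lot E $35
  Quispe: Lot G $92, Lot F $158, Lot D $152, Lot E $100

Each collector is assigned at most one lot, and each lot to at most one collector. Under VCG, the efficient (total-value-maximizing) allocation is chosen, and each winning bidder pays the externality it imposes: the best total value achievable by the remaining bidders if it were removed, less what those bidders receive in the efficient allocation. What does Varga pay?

Efficient allocation: Varga→Lot D ($175), Novak→Lot E ($133), Rivera→Lot G ($135), Quispe→Lot F ($158); total welfare W = $601.
Varga receives Lot D at value $175, so the others get W − 175 = $426.
Without Varga: best allocation of the remaining 3 bidders over all 4 lots is Novak→Lot F ($168), Rivera→Lot G ($135), Quispe→Lot D ($152), total $455.
VCG payment = (others' best without Varga) − (others' welfare with Varga) = 455 − 426 = $29.

Varga pays $29.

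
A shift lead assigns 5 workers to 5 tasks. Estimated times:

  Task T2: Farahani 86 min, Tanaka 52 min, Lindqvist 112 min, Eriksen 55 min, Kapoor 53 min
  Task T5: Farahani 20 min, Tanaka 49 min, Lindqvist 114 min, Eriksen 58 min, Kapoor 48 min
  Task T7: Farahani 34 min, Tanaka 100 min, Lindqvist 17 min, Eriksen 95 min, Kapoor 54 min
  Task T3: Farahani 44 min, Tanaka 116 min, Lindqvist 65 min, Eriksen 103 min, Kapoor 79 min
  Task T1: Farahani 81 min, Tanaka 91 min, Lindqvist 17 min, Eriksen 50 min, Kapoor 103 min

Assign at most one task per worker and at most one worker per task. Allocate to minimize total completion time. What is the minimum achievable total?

Minimum total: 211 min

This is a one-to-one assignment (minimum-cost bipartite matching).
Optimal: Farahani→Task T3 (44 min), Tanaka→Task T2 (52 min), Lindqvist→Task T7 (17 min), Eriksen→Task T1 (50 min), Kapoor→Task T5 (48 min) — total 44+52+17+50+48 = 211 min.
Column-greedy (each task in turn goes to its cheapest remaining worker) gives 218 min, worse by 7.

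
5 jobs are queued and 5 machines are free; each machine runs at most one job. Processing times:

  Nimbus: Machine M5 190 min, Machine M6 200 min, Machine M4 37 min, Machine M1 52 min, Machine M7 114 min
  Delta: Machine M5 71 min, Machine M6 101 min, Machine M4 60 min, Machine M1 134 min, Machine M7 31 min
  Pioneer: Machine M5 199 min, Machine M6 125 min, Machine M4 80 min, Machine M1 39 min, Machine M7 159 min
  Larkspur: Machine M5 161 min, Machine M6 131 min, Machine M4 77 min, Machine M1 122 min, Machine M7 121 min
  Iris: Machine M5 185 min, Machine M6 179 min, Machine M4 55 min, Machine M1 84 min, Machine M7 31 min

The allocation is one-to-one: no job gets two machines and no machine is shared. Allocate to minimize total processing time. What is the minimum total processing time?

Minimum total: 309 min

Optimal: Nimbus→Machine M4 (37 min), Delta→Machine M5 (71 min), Pioneer→Machine M1 (39 min), Larkspur→Machine M6 (131 min), Iris→Machine M7 (31 min) — total 37+71+39+131+31 = 309 min.
Row-greedy (each job in turn takes its cheapest remaining machine) gives 423 min, worse by 114.
Next-best assignment: Nimbus→Machine M1, Delta→Machine M5, Pioneer→Machine M6, Larkspur→Machine M4, Iris→Machine M7 = 356 min.
Swapping Larkspur↔Nimbus (Larkspur→Machine M4 77 min, Nimbus→Machine M6 200 min) adds 109.
Every other assignment is strictly worse.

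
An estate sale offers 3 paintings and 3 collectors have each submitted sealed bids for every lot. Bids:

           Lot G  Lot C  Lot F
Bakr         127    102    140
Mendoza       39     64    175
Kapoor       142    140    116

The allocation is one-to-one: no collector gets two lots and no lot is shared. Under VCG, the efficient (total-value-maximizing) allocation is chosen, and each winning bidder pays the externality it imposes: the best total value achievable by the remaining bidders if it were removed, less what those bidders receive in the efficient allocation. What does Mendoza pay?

Efficient allocation: Bakr→Lot G ($127), Mendoza→Lot F ($175), Kapoor→Lot C ($140); total welfare W = $442.
Mendoza receives Lot F at value $175, so the others get W − 175 = $267.
Without Mendoza: best allocation of the remaining 2 bidders over all 3 lots is Bakr→Lot F ($140), Kapoor→Lot G ($142), total $282.
VCG payment = (others' best without Mendoza) − (others' welfare with Mendoza) = 282 − 267 = $15.

Mendoza pays $15.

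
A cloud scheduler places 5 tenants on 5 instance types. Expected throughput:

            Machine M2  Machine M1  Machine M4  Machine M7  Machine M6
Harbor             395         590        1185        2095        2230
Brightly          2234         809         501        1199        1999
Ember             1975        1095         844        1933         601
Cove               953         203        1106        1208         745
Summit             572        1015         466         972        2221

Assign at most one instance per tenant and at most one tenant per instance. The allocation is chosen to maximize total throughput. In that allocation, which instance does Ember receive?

This is the linear assignment problem.
Optimal: Harbor→Machine M7 (2095 ops/s), Brightly→Machine M2 (2234 ops/s), Ember→Machine M1 (1095 ops/s), Cove→Machine M4 (1106 ops/s), Summit→Machine M6 (2221 ops/s) — total 2095+2234+1095+1106+2221 = 8751 ops/s.
Max-entry greedy (repeatedly take the single best remaining cell) gives 8518 ops/s, worse by 233.
No other one-to-one assignment exceeds 8751 ops/s.
Ember's own top instance is Machine M2 (1975 ops/s), but forcing Ember→Machine M2 and reassigning the rest optimally gives only 8206 ops/s — worse by 545.

Ember receives Machine M1.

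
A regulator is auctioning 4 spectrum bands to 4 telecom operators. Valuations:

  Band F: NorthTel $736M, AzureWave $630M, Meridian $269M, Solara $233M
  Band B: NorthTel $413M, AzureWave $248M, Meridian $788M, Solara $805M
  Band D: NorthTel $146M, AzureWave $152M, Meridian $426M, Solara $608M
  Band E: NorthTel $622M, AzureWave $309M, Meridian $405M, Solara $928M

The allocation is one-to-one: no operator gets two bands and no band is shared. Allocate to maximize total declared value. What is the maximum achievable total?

Max total: $2648M

This is a one-to-one assignment (maximum-weight bipartite matching).
Optimal: NorthTel→Band E ($622M), AzureWave→Band F ($630M), Meridian→Band B ($788M), Solara→Band D ($608M) — total 622+630+788+608 = $2648M.
Max-entry greedy (repeatedly take the single best remaining cell) gives $2604M, worse by 44.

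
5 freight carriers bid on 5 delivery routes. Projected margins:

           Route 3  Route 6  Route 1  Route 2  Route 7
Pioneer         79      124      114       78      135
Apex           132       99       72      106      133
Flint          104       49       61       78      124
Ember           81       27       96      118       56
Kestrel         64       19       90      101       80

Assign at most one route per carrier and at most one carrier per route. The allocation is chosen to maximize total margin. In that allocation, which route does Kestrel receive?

Kestrel receives Route 1.

Optimal: Pioneer→Route 6 ($124k), Apex→Route 3 ($132k), Flint→Route 7 ($124k), Ember→Route 2 ($118k), Kestrel→Route 1 ($90k) — total 124+132+124+118+90 = $588k.
Max-entry greedy (repeatedly take the single best remaining cell) gives $524k, worse by 64.
Next-best assignment: Pioneer→Route 6, Apex→Route 3, Flint→Route 7, Ember→Route 1, Kestrel→Route 2 = $577k.
Kestrel's own top route is Route 2 ($101k), but forcing Kestrel→Route 2 and reassigning the rest optimally gives only $577k — worse by 11.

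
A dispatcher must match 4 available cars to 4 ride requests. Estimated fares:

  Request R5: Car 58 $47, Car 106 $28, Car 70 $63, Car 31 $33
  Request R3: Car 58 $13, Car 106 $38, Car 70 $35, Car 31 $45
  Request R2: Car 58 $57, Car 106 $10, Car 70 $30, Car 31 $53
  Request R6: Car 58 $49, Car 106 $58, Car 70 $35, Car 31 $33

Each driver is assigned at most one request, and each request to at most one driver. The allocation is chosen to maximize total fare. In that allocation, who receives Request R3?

Optimal: Car 58→Request R2 ($57), Car 106→Request R6 ($58), Car 70→Request R5 ($63), Car 31→Request R3 ($45) — total 57+58+63+45 = $223.
Car 31's own top request is Request R2 ($53), but forcing Car 31→Request R2 and reassigning the rest optimally gives only $203 — worse by 20.

Car 31 receives Request R3.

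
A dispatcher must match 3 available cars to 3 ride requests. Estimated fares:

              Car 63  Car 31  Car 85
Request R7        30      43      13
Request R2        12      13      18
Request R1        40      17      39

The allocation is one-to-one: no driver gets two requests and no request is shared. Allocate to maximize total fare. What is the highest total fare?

Optimal: Car 63→Request R1 ($40), Car 31→Request R7 ($43), Car 85→Request R2 ($18) — total 40+43+18 = $101.

Maximum total: $101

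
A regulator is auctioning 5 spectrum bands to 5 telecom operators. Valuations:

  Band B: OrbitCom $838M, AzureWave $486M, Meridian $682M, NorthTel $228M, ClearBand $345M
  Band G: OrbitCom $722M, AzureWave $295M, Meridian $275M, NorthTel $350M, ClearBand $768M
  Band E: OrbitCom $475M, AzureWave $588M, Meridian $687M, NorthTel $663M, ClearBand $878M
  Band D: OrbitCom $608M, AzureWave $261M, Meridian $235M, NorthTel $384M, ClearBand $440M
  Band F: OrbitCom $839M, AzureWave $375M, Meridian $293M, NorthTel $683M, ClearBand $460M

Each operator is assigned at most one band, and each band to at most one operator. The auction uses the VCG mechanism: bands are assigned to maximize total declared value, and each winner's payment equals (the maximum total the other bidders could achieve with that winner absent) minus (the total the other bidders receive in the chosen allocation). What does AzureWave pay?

AzureWave pays $235M.

Efficient allocation: OrbitCom→Band D ($608M), AzureWave→Band E ($588M), Meridian→Band B ($682M), NorthTel→Band F ($683M), ClearBand→Band G ($768M); total welfare W = $3329M.
AzureWave receives Band E at value $588M, so the others get W − 588 = $2741M.
Without AzureWave: best allocation of the remaining 4 bidders over all 5 bands is OrbitCom→Band B ($838M), Meridian→Band E ($687M), NorthTel→Band F ($683M), ClearBand→Band G ($768M), total $2976M.
VCG payment = (others' best without AzureWave) − (others' welfare with AzureWave) = 2976 − 2741 = $235M.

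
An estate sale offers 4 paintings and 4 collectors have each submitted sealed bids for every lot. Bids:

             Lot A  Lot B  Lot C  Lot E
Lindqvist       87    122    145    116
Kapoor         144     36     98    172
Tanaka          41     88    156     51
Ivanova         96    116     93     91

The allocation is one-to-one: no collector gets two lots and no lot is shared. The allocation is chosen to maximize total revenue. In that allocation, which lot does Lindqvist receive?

Lindqvist receives Lot B.

This is the linear assignment problem.
Optimal: Lindqvist→Lot B ($122), Kapoor→Lot E ($172), Tanaka→Lot C ($156), Ivanova→Lot A ($96) — total 122+172+156+96 = $546.
Lindqvist's own top lot is Lot C ($145), but forcing Lindqvist→Lot C and reassigning the rest optimally gives only $501 — worse by 45.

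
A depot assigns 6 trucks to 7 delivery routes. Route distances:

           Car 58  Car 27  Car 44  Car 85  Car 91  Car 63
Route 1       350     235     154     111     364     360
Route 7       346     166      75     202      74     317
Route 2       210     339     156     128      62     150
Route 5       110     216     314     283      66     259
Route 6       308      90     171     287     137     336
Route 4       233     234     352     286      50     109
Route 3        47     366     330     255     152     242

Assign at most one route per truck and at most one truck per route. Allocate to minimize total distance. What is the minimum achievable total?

Minimum total: 494 km

Optimal: Car 58→Route 3 (47 km), Car 27→Route 6 (90 km), Car 44→Route 7 (75 km), Car 85→Route 1 (111 km), Car 91→Route 2 (62 km), Car 63→Route 4 (109 km) — total 47+90+75+111+62+109 = 494 km.
Min-entry greedy (repeatedly take the single cheapest remaining cell) gives 523 km, worse by 29.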